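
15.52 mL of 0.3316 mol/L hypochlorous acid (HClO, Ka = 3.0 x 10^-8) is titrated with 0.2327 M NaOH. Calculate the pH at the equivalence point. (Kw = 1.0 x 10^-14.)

10.33

n(HClO) = 0.3316 x 0.01552 = 0.005146 mol; V(NaOH) at equivalence = 0.005146/0.2327 = 0.02212 L.
At equivalence all the acid is converted to ClO-; total volume = 0.01552 + 0.02212 = 0.03764 L, so [ClO-] = 0.005146/0.03764 = 0.1367 M.
Kb = Kw/Ka = 1.0e-14 / 3.0 x 10^-8 = 3.33e-7.
[OH^-] = sqrt(Kb x [ClO-]) = sqrt(3.33e-7 x 0.1367) = 0.000213 M.
pOH = 3.67, so pH = 14.00 - 3.67 = 10.33.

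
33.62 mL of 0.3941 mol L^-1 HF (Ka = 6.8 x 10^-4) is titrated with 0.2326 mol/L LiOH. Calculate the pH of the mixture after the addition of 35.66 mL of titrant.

Initial n(HF) = 0.3941 x 0.03362 = 0.01325 mol.
n(LiOH) added = 0.2326 x 0.03566 = 0.008295 mol, converting that many moles of HF to F-.
Remaining n(HF) = 0.004955 mol; n(F-) = 0.008295 mol.
By Henderson-Hasselbalch, pH = pKa + log([A^-]/[HA]) = 3.17 + log(0.008295/0.004955) = 3.17 + (+0.22) = 3.39.

3.39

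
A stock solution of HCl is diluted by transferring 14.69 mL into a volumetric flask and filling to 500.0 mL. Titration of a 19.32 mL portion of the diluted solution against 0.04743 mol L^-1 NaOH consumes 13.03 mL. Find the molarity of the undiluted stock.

1.09 M

n(NaOH) = 0.04743 x 0.01303 = 0.0006180 mol.
n(HCl) in the aliquot = 0.0006180 mol.
[diluted HCl] = 0.0006180 / 0.01932 = 0.03199 M.
Dilution factor = 500.0/14.69 = 34.04, so [stock] = 0.03199 x 34.04 = 1.09 M.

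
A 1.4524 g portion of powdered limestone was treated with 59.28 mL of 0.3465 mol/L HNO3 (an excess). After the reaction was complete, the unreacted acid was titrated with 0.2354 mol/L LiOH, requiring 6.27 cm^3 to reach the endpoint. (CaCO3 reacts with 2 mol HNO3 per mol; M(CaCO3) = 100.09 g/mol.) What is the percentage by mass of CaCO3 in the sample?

Total n(HNO3) added = 0.3465 x 0.05928 = 0.02054 mol.
n(LiOH) used = 0.2354 x 0.006270 = 0.001476 mol, which equals the excess n(HNO3).
So n(HNO3) consumed by the sample = 0.02054 - 0.001476 = 0.01906 mol.
n(CaCO3) = 0.01906 / 2 = 0.009532 mol.
mass CaCO3 = 0.009532 x 100.09 = 0.9541 g, so %CaCO3 = 0.9541/1.4524 x 100 = 65.7%.

65.7%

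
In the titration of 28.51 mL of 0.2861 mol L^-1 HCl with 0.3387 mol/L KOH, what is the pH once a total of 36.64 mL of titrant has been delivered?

12.81

n(acid) = 0.2861 x 0.02851 = 0.008157 mol; n(KOH) added = 0.3387 x 0.03664 = 0.01241 mol.
Base is in excess by 0.01241 - 0.008157 = 0.004253 mol in a total volume of 0.06515 L.
[OH^-] = 0.004253/0.06515 = 0.06528 M, so pOH = 1.19 and pH = 14.00 - 1.19 = 12.81.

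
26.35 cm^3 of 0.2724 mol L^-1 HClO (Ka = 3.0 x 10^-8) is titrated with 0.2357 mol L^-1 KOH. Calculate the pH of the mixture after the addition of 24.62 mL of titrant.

8.15

Initial n(HClO) = 0.2724 x 0.02635 = 0.007178 mol.
n(KOH) added = 0.2357 x 0.02462 = 0.005803 mol, converting that many moles of HClO to ClO-.
Remaining n(HClO) = 0.001375 mol; n(ClO-) = 0.005803 mol.
By Henderson-Hasselbalch, pH = pKa + log([A^-]/[HA]) = 7.52 + log(0.005803/0.001375) = 7.52 + (+0.63) = 8.15.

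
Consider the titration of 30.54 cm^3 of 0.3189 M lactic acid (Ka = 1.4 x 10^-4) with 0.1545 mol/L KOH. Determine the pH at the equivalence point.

n(HC3H5O3) = 0.3189 x 0.03054 = 0.009739 mol; V(KOH) at equivalence = 0.009739/0.1545 = 0.06304 L.
At equivalence all the acid is converted to C3H5O3-; total volume = 0.03054 + 0.06304 = 0.09358 L, so [C3H5O3-] = 0.009739/0.09358 = 0.1041 M.
Kb = Kw/Ka = 1.0e-14 / 1.4 x 10^-4 = 7.14e-11.
[OH^-] = sqrt(Kb x [C3H5O3-]) = sqrt(7.14e-11 x 0.1041) = 2.73e-6 M.
pOH = 5.56, so pH = 14.00 - 5.56 = 8.44.

8.44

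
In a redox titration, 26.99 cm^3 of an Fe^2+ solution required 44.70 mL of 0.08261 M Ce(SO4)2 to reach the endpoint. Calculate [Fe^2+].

n(Ce(SO4)2) = 0.08261 x 0.04470 = 0.003693 mol.
From the balanced equation, 1 mol Ce(SO4)2 reacts with 1 mol Fe^2+, so n(Fe^2+) = 0.003693 x 1/1 = 0.003693 mol.
[Fe^2+] = 0.003693 / 0.02699 L = 0.137 M.

0.137 M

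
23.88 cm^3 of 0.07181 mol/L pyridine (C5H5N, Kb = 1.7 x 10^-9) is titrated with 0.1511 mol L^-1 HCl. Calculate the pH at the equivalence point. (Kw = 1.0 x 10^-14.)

n(C5H5N) = 0.07181 x 0.02388 = 0.001715 mol; V(HCl) at equivalence = 0.001715/0.1511 = 0.01135 L.
At equivalence the base is fully converted to C5H5NH+; total volume = 0.03523 L, so [C5H5NH+] = 0.001715/0.03523 = 0.04868 M.
Ka(C5H5NH+) = Kw/Kb = 1.0e-14 / 1.7 x 10^-9 = 5.88e-6.
[H^+] = sqrt(Ka x [C5H5NH+]) = sqrt(5.88e-6 x 0.04868) = 0.000535 M.
pH = -log(0.000535) = 3.27.

3.27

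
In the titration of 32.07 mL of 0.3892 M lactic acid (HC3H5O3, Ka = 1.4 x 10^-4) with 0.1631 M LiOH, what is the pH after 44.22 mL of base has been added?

Initial n(HC3H5O3) = 0.3892 x 0.03207 = 0.01248 mol.
n(LiOH) added = 0.1631 x 0.04422 = 0.007212 mol, converting that many moles of HC3H5O3 to C3H5O3-.
Remaining n(HC3H5O3) = 0.005269 mol; n(C3H5O3-) = 0.007212 mol.
By Henderson-Hasselbalch, pH = pKa + log([A^-]/[HA]) = 3.85 + log(0.007212/0.005269) = 3.85 + (+0.14) = 3.99.

3.99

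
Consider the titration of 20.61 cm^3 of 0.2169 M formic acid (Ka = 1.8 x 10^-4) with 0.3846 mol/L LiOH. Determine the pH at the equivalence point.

8.44

n(HCOOH) = 0.2169 x 0.02061 = 0.004470 mol; V(LiOH) at equivalence = 0.004470/0.3846 = 0.01162 L.
At equivalence all the acid is converted to HCOO-; total volume = 0.02061 + 0.01162 = 0.03223 L, so [HCOO-] = 0.004470/0.03223 = 0.1387 M.
Kb = Kw/Ka = 1.0e-14 / 1.8 x 10^-4 = 5.56e-11.
[OH^-] = sqrt(Kb x [HCOO-]) = sqrt(5.56e-11 x 0.1387) = 2.78e-6 M.
pOH = 5.56, so pH = 14.00 - 5.56 = 8.44.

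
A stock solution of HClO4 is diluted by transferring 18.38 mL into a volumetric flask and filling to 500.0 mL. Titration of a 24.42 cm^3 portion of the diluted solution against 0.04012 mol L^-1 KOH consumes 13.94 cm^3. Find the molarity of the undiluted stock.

n(KOH) = 0.04012 x 0.01394 = 0.0005593 mol.
n(HClO4) in the aliquot = 0.0005593 mol.
[diluted HClO4] = 0.0005593 / 0.02442 = 0.02290 M.
Dilution factor = 500.0/18.38 = 27.20, so [stock] = 0.02290 x 27.20 = 0.623 M.

0.623 M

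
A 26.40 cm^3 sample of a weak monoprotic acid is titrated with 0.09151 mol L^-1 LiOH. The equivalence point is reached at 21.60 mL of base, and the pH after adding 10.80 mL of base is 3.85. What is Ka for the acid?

1.4 x 10^-4

10.80 mL is half of the equivalence volume, so this is the half-equivalence point where [HA] = [A^-].
At half-equivalence pH = pKa, so pKa = 3.85.
Ka = 10^(-3.85) = 1.4 x 10^-4.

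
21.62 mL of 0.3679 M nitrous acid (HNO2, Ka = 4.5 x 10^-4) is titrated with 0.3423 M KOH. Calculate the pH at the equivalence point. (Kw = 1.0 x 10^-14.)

n(HNO2) = 0.3679 x 0.02162 = 0.007954 mol; V(KOH) at equivalence = 0.007954/0.3423 = 0.02324 L.
At equivalence all the acid is converted to NO2-; total volume = 0.02162 + 0.02324 = 0.04486 L, so [NO2-] = 0.007954/0.04486 = 0.1773 M.
Kb = Kw/Ka = 1.0e-14 / 4.5 x 10^-4 = 2.22e-11.
[OH^-] = sqrt(Kb x [NO2-]) = sqrt(2.22e-11 x 0.1773) = 1.99e-6 M.
pOH = 5.70, so pH = 14.00 - 5.70 = 8.30.

8.30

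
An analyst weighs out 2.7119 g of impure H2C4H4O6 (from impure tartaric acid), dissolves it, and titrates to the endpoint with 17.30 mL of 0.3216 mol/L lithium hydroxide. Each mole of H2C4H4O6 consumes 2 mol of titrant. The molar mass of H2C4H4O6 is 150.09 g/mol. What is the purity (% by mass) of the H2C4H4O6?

15.4%

n(LiOH) = 0.3216 x 0.01730 = 0.005564 mol.
n(H2C4H4O6) = 0.005564 / 2 = 0.002782 mol.
mass of H2C4H4O6 = 0.002782 x 150.09 = 0.4175 g.
% purity = 0.4175 / 2.7119 x 100 = 15.4%.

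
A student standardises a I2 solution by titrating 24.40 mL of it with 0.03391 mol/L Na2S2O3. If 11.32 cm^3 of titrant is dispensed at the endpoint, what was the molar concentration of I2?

0.00787 M

n(Na2S2O3) = 0.03391 x 0.01132 = 0.0003839 mol.
From the balanced equation, 2 mol Na2S2O3 reacts with 1 mol I2, so n(I2) = 0.0003839 x 1/2 = 0.0001919 mol.
[I2] = 0.0001919 / 0.02440 L = 0.00787 M.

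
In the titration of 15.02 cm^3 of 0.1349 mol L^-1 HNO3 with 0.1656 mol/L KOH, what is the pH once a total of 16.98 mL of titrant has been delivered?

n(acid) = 0.1349 x 0.01502 = 0.002026 mol; n(KOH) added = 0.1656 x 0.01698 = 0.002812 mol.
Base is in excess by 0.002812 - 0.002026 = 0.0007857 mol in a total volume of 0.03200 L.
[OH^-] = 0.0007857/0.03200 = 0.02455 M, so pOH = 1.61 and pH = 14.00 - 1.61 = 12.39.

12.39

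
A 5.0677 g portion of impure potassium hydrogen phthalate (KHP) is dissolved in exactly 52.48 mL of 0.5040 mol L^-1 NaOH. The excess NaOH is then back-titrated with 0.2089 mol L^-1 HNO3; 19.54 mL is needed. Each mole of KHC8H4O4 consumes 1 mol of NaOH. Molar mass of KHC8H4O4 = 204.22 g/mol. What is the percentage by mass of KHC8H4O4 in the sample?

Total n(NaOH) added = 0.5040 x 0.05248 = 0.02645 mol.
n(HNO3) used = 0.2089 x 0.01954 = 0.004082 mol, which equals the excess n(NaOH).
So n(NaOH) consumed by the sample = 0.02645 - 0.004082 = 0.02237 mol.
n(KHC8H4O4) = 0.02237 / 1 = 0.02237 mol.
mass KHC8H4O4 = 0.02237 x 204.22 = 4.568 g, so %KHC8H4O4 = 4.568/5.0677 x 100 = 90.1%.

90.1%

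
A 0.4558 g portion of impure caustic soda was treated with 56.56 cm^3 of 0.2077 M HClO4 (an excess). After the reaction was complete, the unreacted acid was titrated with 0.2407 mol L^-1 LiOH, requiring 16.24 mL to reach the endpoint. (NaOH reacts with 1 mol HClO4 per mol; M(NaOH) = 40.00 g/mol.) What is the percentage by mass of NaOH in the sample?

Total n(HClO4) added = 0.2077 x 0.05656 = 0.01175 mol.
n(LiOH) used = 0.2407 x 0.01624 = 0.003909 mol, which equals the excess n(HClO4).
So n(HClO4) consumed by the sample = 0.01175 - 0.003909 = 0.007839 mol.
n(NaOH) = 0.007839 / 1 = 0.007839 mol.
mass NaOH = 0.007839 x 40.00 = 0.3135 g, so %NaOH = 0.3135/0.4558 x 100 = 68.8%.

68.8%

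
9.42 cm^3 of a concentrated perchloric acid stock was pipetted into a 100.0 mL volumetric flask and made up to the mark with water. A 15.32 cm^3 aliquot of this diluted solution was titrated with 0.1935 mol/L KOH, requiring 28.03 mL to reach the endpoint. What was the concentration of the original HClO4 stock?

3.76 M

n(KOH) = 0.1935 x 0.02803 = 0.005424 mol.
n(HClO4) in the aliquot = 0.005424 mol.
[diluted HClO4] = 0.005424 / 0.01532 = 0.3540 M.
Dilution factor = 100.0/9.420 = 10.62, so [stock] = 0.3540 x 10.62 = 3.76 M.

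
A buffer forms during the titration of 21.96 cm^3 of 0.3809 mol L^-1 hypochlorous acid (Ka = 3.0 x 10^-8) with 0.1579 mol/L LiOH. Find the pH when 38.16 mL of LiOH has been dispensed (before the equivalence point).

Initial n(HClO) = 0.3809 x 0.02196 = 0.008365 mol.
n(LiOH) added = 0.1579 x 0.03816 = 0.006025 mol, converting that many moles of HClO to ClO-.
Remaining n(HClO) = 0.002339 mol; n(ClO-) = 0.006025 mol.
By Henderson-Hasselbalch, pH = pKa + log([A^-]/[HA]) = 7.52 + log(0.006025/0.002339) = 7.52 + (+0.41) = 7.93.

7.93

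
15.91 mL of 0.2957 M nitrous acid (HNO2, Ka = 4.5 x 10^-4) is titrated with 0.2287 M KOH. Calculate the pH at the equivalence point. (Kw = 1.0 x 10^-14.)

n(HNO2) = 0.2957 x 0.01591 = 0.004705 mol; V(KOH) at equivalence = 0.004705/0.2287 = 0.02057 L.
At equivalence all the acid is converted to NO2-; total volume = 0.01591 + 0.02057 = 0.03648 L, so [NO2-] = 0.004705/0.03648 = 0.1290 M.
Kb = Kw/Ka = 1.0e-14 / 4.5 x 10^-4 = 2.22e-11.
[OH^-] = sqrt(Kb x [NO2-]) = sqrt(2.22e-11 x 0.1290) = 1.69e-6 M.
pOH = 5.77, so pH = 14.00 - 5.77 = 8.23.

8.23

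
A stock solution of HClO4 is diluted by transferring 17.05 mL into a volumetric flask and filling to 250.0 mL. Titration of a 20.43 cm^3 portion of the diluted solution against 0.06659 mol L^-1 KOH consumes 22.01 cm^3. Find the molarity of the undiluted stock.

1.05 M

n(KOH) = 0.06659 x 0.02201 = 0.001466 mol.
n(HClO4) in the aliquot = 0.001466 mol.
[diluted HClO4] = 0.001466 / 0.02043 = 0.07174 M.
Dilution factor = 250.0/17.05 = 14.66, so [stock] = 0.07174 x 14.66 = 1.05 M.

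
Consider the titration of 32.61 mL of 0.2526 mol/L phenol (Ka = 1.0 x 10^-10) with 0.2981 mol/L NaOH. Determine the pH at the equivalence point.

n(C6H5OH) = 0.2526 x 0.03261 = 0.008237 mol; V(NaOH) at equivalence = 0.008237/0.2981 = 0.02763 L.
At equivalence all the acid is converted to C6H5O-; total volume = 0.03261 + 0.02763 = 0.06024 L, so [C6H5O-] = 0.008237/0.06024 = 0.1367 M.
Kb = Kw/Ka = 1.0e-14 / 1.0 x 10^-10 = 0.000100.
[OH^-] = sqrt(Kb x [C6H5O-]) = sqrt(0.000100 x 0.1367) = 0.00370 M.
pOH = 2.43, so pH = 14.00 - 2.43 = 11.57.

11.57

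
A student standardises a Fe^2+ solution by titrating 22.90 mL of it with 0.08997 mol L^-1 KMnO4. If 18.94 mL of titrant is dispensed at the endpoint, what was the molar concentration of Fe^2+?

n(KMnO4) = 0.08997 x 0.01894 = 0.001704 mol.
From the balanced equation, 1 mol KMnO4 reacts with 5 mol Fe^2+, so n(Fe^2+) = 0.001704 x 5/1 = 0.008520 mol.
[Fe^2+] = 0.008520 / 0.02290 L = 0.372 M.

0.372 M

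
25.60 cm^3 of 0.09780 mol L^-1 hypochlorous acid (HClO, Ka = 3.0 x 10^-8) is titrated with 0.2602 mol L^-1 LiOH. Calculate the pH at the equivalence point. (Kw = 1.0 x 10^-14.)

10.19

n(HClO) = 0.09780 x 0.02560 = 0.002504 mol; V(LiOH) at equivalence = 0.002504/0.2602 = 0.009622 L.
At equivalence all the acid is converted to ClO-; total volume = 0.02560 + 0.009622 = 0.03522 L, so [ClO-] = 0.002504/0.03522 = 0.07108 M.
Kb = Kw/Ka = 1.0e-14 / 3.0 x 10^-8 = 3.33e-7.
[OH^-] = sqrt(Kb x [ClO-]) = sqrt(3.33e-7 x 0.07108) = 0.000154 M.
pOH = 3.81, so pH = 14.00 - 3.81 = 10.19.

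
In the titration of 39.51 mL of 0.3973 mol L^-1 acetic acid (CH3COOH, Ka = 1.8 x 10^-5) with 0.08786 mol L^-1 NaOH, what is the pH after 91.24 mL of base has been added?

4.76

Initial n(CH3COOH) = 0.3973 x 0.03951 = 0.01570 mol.
n(NaOH) added = 0.08786 x 0.09124 = 0.008016 mol, converting that many moles of CH3COOH to CH3COO-.
Remaining n(CH3COOH) = 0.007681 mol; n(CH3COO-) = 0.008016 mol.
By Henderson-Hasselbalch, pH = pKa + log([A^-]/[HA]) = 4.74 + log(0.008016/0.007681) = 4.74 + (+0.02) = 4.76.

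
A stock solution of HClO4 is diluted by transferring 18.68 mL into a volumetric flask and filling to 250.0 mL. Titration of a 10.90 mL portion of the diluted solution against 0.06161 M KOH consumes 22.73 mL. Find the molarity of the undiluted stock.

n(KOH) = 0.06161 x 0.02273 = 0.001400 mol.
n(HClO4) in the aliquot = 0.001400 mol.
[diluted HClO4] = 0.001400 / 0.01090 = 0.1285 M.
Dilution factor = 250.0/18.68 = 13.38, so [stock] = 0.1285 x 13.38 = 1.72 M.

1.72 M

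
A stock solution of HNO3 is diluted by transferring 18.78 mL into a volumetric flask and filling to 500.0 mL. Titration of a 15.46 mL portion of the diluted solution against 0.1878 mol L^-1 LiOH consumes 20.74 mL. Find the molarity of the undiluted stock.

6.71 M

n(LiOH) = 0.1878 x 0.02074 = 0.003895 mol.
n(HNO3) in the aliquot = 0.003895 mol.
[diluted HNO3] = 0.003895 / 0.01546 = 0.2519 M.
Dilution factor = 500.0/18.78 = 26.62, so [stock] = 0.2519 x 26.62 = 6.71 M.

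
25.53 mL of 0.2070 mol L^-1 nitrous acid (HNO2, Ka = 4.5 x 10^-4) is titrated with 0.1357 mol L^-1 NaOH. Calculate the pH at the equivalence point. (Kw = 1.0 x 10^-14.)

8.13

n(HNO2) = 0.2070 x 0.02553 = 0.005285 mol; V(NaOH) at equivalence = 0.005285/0.1357 = 0.03894 L.
At equivalence all the acid is converted to NO2-; total volume = 0.02553 + 0.03894 = 0.06447 L, so [NO2-] = 0.005285/0.06447 = 0.08197 M.
Kb = Kw/Ka = 1.0e-14 / 4.5 x 10^-4 = 2.22e-11.
[OH^-] = sqrt(Kb x [NO2-]) = sqrt(2.22e-11 x 0.08197) = 1.35e-6 M.
pOH = 5.87, so pH = 14.00 - 5.87 = 8.13.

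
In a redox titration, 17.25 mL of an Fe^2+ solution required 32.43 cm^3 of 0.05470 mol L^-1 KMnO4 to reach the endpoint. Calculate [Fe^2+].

0.514 M

n(KMnO4) = 0.05470 x 0.03243 = 0.001774 mol.
From the balanced equation, 1 mol KMnO4 reacts with 5 mol Fe^2+, so n(Fe^2+) = 0.001774 x 5/1 = 0.008870 mol.
[Fe^2+] = 0.008870 / 0.01725 L = 0.514 M.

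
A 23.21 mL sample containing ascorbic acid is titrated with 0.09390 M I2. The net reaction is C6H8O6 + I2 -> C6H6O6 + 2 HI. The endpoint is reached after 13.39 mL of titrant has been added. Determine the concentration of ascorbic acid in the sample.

0.0542 M

n(I2) = 0.09390 x 0.01339 = 0.001257 mol.
From the balanced equation, 1 mol I2 reacts with 1 mol ascorbic acid, so n(ascorbic acid) = 0.001257 x 1/1 = 0.001257 mol.
[ascorbic acid] = 0.001257 / 0.02321 L = 0.0542 M.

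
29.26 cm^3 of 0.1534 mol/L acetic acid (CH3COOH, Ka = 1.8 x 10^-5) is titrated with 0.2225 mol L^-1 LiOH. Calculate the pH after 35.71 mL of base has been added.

12.73

n(acid) = 0.1534 x 0.02926 = 0.004488 mol; n(LiOH) added = 0.2225 x 0.03571 = 0.007945 mol.
Base is in excess by 0.007945 - 0.004488 = 0.003457 mol in a total volume of 0.06497 L.
[OH^-] = 0.003457/0.06497 = 0.05321 M, so pOH = 1.27 and pH = 14.00 - 1.27 = 12.73.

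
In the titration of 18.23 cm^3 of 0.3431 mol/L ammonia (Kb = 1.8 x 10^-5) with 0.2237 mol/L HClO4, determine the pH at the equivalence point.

n(NH3) = 0.3431 x 0.01823 = 0.006255 mol; V(HClO4) at equivalence = 0.006255/0.2237 = 0.02796 L.
At equivalence the base is fully converted to NH4+; total volume = 0.04619 L, so [NH4+] = 0.006255/0.04619 = 0.1354 M.
Ka(NH4+) = Kw/Kb = 1.0e-14 / 1.8 x 10^-5 = 5.56e-10.
[H^+] = sqrt(Ka x [NH4+]) = sqrt(5.56e-10 x 0.1354) = 8.67e-6 M.
pH = -log(8.67e-6) = 5.06.

5.06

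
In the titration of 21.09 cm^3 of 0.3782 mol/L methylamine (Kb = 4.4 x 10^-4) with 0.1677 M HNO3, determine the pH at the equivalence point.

n(CH3NH2) = 0.3782 x 0.02109 = 0.007976 mol; V(HNO3) at equivalence = 0.007976/0.1677 = 0.04756 L.
At equivalence the base is fully converted to CH3NH3+; total volume = 0.06865 L, so [CH3NH3+] = 0.007976/0.06865 = 0.1162 M.
Ka(CH3NH3+) = Kw/Kb = 1.0e-14 / 4.4 x 10^-4 = 2.27e-11.
[H^+] = sqrt(Ka x [CH3NH3+]) = sqrt(2.27e-11 x 0.1162) = 1.62e-6 M.
pH = -log(1.62e-6) = 5.79.

5.79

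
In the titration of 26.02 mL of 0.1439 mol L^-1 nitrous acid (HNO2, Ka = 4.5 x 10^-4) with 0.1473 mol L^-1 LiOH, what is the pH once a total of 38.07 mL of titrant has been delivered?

12.46

n(acid) = 0.1439 x 0.02602 = 0.003744 mol; n(LiOH) added = 0.1473 x 0.03807 = 0.005608 mol.
Base is in excess by 0.005608 - 0.003744 = 0.001863 mol in a total volume of 0.06409 L.
[OH^-] = 0.001863/0.06409 = 0.02908 M, so pOH = 1.54 and pH = 14.00 - 1.54 = 12.46.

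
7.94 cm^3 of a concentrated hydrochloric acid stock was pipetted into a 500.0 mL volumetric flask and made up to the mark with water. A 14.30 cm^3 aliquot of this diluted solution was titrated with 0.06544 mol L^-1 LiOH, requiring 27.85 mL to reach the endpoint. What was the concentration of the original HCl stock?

8.03 M

n(LiOH) = 0.06544 x 0.02785 = 0.001823 mol.
n(HCl) in the aliquot = 0.001823 mol.
[diluted HCl] = 0.001823 / 0.01430 = 0.1274 M.
Dilution factor = 500.0/7.940 = 62.97, so [stock] = 0.1274 x 62.97 = 8.03 M.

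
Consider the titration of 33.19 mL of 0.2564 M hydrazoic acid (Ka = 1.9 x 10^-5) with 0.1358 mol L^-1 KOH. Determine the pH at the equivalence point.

8.83

n(HN3) = 0.2564 x 0.03319 = 0.008510 mol; V(KOH) at equivalence = 0.008510/0.1358 = 0.06267 L.
At equivalence all the acid is converted to N3-; total volume = 0.03319 + 0.06267 = 0.09586 L, so [N3-] = 0.008510/0.09586 = 0.08878 M.
Kb = Kw/Ka = 1.0e-14 / 1.9 x 10^-5 = 5.26e-10.
[OH^-] = sqrt(Kb x [N3-]) = sqrt(5.26e-10 x 0.08878) = 6.84e-6 M.
pOH = 5.17, so pH = 14.00 - 5.17 = 8.83.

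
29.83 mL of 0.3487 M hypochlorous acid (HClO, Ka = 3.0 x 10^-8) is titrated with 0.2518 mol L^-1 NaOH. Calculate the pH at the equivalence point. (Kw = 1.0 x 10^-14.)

n(HClO) = 0.3487 x 0.02983 = 0.01040 mol; V(NaOH) at equivalence = 0.01040/0.2518 = 0.04131 L.
At equivalence all the acid is converted to ClO-; total volume = 0.02983 + 0.04131 = 0.07114 L, so [ClO-] = 0.01040/0.07114 = 0.1462 M.
Kb = Kw/Ka = 1.0e-14 / 3.0 x 10^-8 = 3.33e-7.
[OH^-] = sqrt(Kb x [ClO-]) = sqrt(3.33e-7 x 0.1462) = 0.000221 M.
pOH = 3.66, so pH = 14.00 - 3.66 = 10.34.

10.34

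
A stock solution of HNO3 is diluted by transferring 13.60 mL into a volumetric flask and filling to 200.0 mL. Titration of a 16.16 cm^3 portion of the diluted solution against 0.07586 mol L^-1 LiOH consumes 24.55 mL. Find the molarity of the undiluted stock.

1.69 M

n(LiOH) = 0.07586 x 0.02455 = 0.001862 mol.
n(HNO3) in the aliquot = 0.001862 mol.
[diluted HNO3] = 0.001862 / 0.01616 = 0.1152 M.
Dilution factor = 200.0/13.60 = 14.71, so [stock] = 0.1152 x 14.71 = 1.69 M.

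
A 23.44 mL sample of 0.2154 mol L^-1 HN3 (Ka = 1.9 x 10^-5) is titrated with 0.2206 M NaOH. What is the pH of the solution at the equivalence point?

n(HN3) = 0.2154 x 0.02344 = 0.005049 mol; V(NaOH) at equivalence = 0.005049/0.2206 = 0.02289 L.
At equivalence all the acid is converted to N3-; total volume = 0.02344 + 0.02289 = 0.04633 L, so [N3-] = 0.005049/0.04633 = 0.1090 M.
Kb = Kw/Ka = 1.0e-14 / 1.9 x 10^-5 = 5.26e-10.
[OH^-] = sqrt(Kb x [N3-]) = sqrt(5.26e-10 x 0.1090) = 7.57e-6 M.
pOH = 5.12, so pH = 14.00 - 5.12 = 8.88.

8.88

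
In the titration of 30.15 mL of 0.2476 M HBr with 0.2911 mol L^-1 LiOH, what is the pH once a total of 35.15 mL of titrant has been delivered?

12.63

n(acid) = 0.2476 x 0.03015 = 0.007465 mol; n(LiOH) added = 0.2911 x 0.03515 = 0.01023 mol.
Base is in excess by 0.01023 - 0.007465 = 0.002767 mol in a total volume of 0.06530 L.
[OH^-] = 0.002767/0.06530 = 0.04237 M, so pOH = 1.37 and pH = 14.00 - 1.37 = 12.63.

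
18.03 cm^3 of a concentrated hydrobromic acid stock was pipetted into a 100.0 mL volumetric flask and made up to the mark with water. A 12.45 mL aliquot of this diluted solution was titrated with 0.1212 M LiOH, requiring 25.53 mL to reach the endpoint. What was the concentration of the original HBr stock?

1.38 M

n(LiOH) = 0.1212 x 0.02553 = 0.003094 mol.
n(HBr) in the aliquot = 0.003094 mol.
[diluted HBr] = 0.003094 / 0.01245 = 0.2485 M.
Dilution factor = 100.0/18.03 = 5.546, so [stock] = 0.2485 x 5.546 = 1.38 M.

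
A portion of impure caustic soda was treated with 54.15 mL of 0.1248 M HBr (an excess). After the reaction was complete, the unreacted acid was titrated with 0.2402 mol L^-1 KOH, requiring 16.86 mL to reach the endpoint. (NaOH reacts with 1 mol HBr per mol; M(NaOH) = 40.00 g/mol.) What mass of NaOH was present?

Total n(HBr) added = 0.1248 x 0.05415 = 0.006758 mol.
n(KOH) used = 0.2402 x 0.01686 = 0.004050 mol, which equals the excess n(HBr).
So n(HBr) consumed by the sample = 0.006758 - 0.004050 = 0.002708 mol.
n(NaOH) = 0.002708 / 1 = 0.002708 mol.
mass = 0.002708 mol x 40.00 g/mol = 0.108 g.

0.108 g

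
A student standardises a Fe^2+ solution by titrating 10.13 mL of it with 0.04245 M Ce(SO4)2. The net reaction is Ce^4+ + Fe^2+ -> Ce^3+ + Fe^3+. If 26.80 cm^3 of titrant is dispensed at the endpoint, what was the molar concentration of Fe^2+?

n(Ce(SO4)2) = 0.04245 x 0.02680 = 0.001138 mol.
From the balanced equation, 1 mol Ce(SO4)2 reacts with 1 mol Fe^2+, so n(Fe^2+) = 0.001138 x 1/1 = 0.001138 mol.
[Fe^2+] = 0.001138 / 0.01013 L = 0.112 M.

0.112 M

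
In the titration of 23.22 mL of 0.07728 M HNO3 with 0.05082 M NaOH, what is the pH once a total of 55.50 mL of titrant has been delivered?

12.12

n(acid) = 0.07728 x 0.02322 = 0.001794 mol; n(NaOH) added = 0.05082 x 0.05550 = 0.002821 mol.
Base is in excess by 0.002821 - 0.001794 = 0.001026 mol in a total volume of 0.07872 L.
[OH^-] = 0.001026/0.07872 = 0.01303 M, so pOH = 1.88 and pH = 14.00 - 1.88 = 12.12.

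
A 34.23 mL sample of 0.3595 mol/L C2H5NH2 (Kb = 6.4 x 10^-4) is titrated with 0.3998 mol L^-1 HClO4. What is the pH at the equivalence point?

5.76

n(C2H5NH2) = 0.3595 x 0.03423 = 0.01231 mol; V(HClO4) at equivalence = 0.01231/0.3998 = 0.03078 L.
At equivalence the base is fully converted to C2H5NH3+; total volume = 0.06501 L, so [C2H5NH3+] = 0.01231/0.06501 = 0.1893 M.
Ka(C2H5NH3+) = Kw/Kb = 1.0e-14 / 6.4 x 10^-4 = 1.56e-11.
[H^+] = sqrt(Ka x [C2H5NH3+]) = sqrt(1.56e-11 x 0.1893) = 1.72e-6 M.
pH = -log(1.72e-6) = 5.76.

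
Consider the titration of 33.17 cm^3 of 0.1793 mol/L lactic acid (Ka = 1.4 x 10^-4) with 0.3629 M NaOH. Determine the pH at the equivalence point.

8.47

n(HC3H5O3) = 0.1793 x 0.03317 = 0.005947 mol; V(NaOH) at equivalence = 0.005947/0.3629 = 0.01639 L.
At equivalence all the acid is converted to C3H5O3-; total volume = 0.03317 + 0.01639 = 0.04956 L, so [C3H5O3-] = 0.005947/0.04956 = 0.1200 M.
Kb = Kw/Ka = 1.0e-14 / 1.4 x 10^-4 = 7.14e-11.
[OH^-] = sqrt(Kb x [C3H5O3-]) = sqrt(7.14e-11 x 0.1200) = 2.93e-6 M.
pOH = 5.53, so pH = 14.00 - 5.53 = 8.47.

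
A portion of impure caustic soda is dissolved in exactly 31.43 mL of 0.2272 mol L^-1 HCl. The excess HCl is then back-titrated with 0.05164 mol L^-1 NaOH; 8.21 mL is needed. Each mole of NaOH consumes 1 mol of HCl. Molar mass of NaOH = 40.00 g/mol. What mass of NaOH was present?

Total n(HCl) added = 0.2272 x 0.03143 = 0.007141 mol.
n(NaOH) used = 0.05164 x 0.008210 = 0.0004240 mol, which equals the excess n(HCl).
So n(HCl) consumed by the sample = 0.007141 - 0.0004240 = 0.006717 mol.
n(NaOH) = 0.006717 / 1 = 0.006717 mol.
mass = 0.006717 mol x 40.00 g/mol = 0.269 g.

0.269 g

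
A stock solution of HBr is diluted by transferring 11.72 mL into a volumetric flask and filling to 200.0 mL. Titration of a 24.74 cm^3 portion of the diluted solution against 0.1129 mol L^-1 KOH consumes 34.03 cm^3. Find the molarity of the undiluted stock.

n(KOH) = 0.1129 x 0.03403 = 0.003842 mol.
n(HBr) in the aliquot = 0.003842 mol.
[diluted HBr] = 0.003842 / 0.02474 = 0.1553 M.
Dilution factor = 200.0/11.72 = 17.06, so [stock] = 0.1553 x 17.06 = 2.65 M.

2.65 M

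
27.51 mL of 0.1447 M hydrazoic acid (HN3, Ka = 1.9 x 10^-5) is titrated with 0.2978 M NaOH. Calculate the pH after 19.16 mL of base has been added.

n(acid) = 0.1447 x 0.02751 = 0.003981 mol; n(NaOH) added = 0.2978 x 0.01916 = 0.005706 mol.
Base is in excess by 0.005706 - 0.003981 = 0.001725 mol in a total volume of 0.04667 L.
[OH^-] = 0.001725/0.04667 = 0.03696 M, so pOH = 1.43 and pH = 14.00 - 1.43 = 12.57.

12.57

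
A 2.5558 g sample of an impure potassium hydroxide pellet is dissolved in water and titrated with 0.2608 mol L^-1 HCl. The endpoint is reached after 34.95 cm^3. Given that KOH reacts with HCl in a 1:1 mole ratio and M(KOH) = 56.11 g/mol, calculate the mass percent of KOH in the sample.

20.0%

n(HCl) = 0.2608 x 0.03495 = 0.009115 mol.
n(KOH) = 0.009115 / 1 = 0.009115 mol.
mass of KOH = 0.009115 x 56.11 = 0.5114 g.
% purity = 0.5114 / 2.5558 x 100 = 20.0%.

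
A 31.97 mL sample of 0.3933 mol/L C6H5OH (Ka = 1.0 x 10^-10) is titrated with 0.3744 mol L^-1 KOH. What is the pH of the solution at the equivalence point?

n(C6H5OH) = 0.3933 x 0.03197 = 0.01257 mol; V(KOH) at equivalence = 0.01257/0.3744 = 0.03358 L.
At equivalence all the acid is converted to C6H5O-; total volume = 0.03197 + 0.03358 = 0.06555 L, so [C6H5O-] = 0.01257/0.06555 = 0.1918 M.
Kb = Kw/Ka = 1.0e-14 / 1.0 x 10^-10 = 0.000100.
[OH^-] = sqrt(Kb x [C6H5O-]) = sqrt(0.000100 x 0.1918) = 0.00438 M.
pOH = 2.36, so pH = 14.00 - 2.36 = 11.64.

11.64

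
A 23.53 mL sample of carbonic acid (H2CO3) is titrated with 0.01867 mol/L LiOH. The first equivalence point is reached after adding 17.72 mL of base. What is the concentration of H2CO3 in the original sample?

n(LiOH) = 0.01867 x 0.01772 = 0.0003308 mol.
At the first equivalence point, 1 mol OH^- react per mol H2CO3, so n(H2CO3) = 0.0003308 / 1 = 0.0003308 mol.
[H2CO3] = 0.0003308 / 0.02353 L = 0.0141 M.

0.0141 M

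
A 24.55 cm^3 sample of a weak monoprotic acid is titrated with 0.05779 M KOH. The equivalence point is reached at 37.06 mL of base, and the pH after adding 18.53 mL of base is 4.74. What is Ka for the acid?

1.8 x 10^-5

18.53 mL is half of the equivalence volume, so this is the half-equivalence point where [HA] = [A^-].
At half-equivalence pH = pKa, so pKa = 4.74.
Ka = 10^(-4.74) = 1.8 x 10^-5.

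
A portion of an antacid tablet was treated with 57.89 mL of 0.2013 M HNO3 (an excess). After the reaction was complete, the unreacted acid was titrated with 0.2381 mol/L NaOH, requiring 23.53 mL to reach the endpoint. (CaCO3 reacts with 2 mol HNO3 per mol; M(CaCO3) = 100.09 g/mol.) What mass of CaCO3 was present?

Total n(HNO3) added = 0.2013 x 0.05789 = 0.01165 mol.
n(NaOH) used = 0.2381 x 0.02353 = 0.005602 mol, which equals the excess n(HNO3).
So n(HNO3) consumed by the sample = 0.01165 - 0.005602 = 0.006051 mol.
n(CaCO3) = 0.006051 / 2 = 0.003025 mol.
mass = 0.003025 mol x 100.09 g/mol = 0.303 g.

0.303 g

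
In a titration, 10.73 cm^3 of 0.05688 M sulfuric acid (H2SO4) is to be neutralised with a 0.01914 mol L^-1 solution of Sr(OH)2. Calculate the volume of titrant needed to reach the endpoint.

n(H2SO4) = 0.05688 mol/L x 0.01073 L = 0.0006103 mol.
At equivalence n(Sr(OH)2) = n(H2SO4) = 0.0006103 mol.
V(Sr(OH)2) = 0.0006103 / 0.01914 = 0.03189 L = 31.9 mL.

31.9 mL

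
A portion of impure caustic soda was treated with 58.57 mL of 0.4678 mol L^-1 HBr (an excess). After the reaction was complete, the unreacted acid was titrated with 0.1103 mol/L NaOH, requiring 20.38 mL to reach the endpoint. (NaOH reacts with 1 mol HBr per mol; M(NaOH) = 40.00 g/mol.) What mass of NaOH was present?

Total n(HBr) added = 0.4678 x 0.05857 = 0.02740 mol.
n(NaOH) used = 0.1103 x 0.02038 = 0.002248 mol, which equals the excess n(HBr).
So n(HBr) consumed by the sample = 0.02740 - 0.002248 = 0.02515 mol.
n(NaOH) = 0.02515 / 1 = 0.02515 mol.
mass = 0.02515 mol x 40.00 g/mol = 1.01 g.

1.01 g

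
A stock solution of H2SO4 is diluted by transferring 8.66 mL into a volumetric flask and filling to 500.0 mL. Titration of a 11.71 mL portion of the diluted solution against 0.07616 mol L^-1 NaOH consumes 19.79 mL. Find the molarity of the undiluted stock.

n(NaOH) = 0.07616 x 0.01979 = 0.001507 mol.
n(H2SO4) in the aliquot = 0.001507 x 1/2 = 0.0007536 mol.
[diluted H2SO4] = 0.0007536 / 0.01171 = 0.06436 M.
Dilution factor = 500.0/8.660 = 57.74, so [stock] = 0.06436 x 57.74 = 3.72 M.

3.72 M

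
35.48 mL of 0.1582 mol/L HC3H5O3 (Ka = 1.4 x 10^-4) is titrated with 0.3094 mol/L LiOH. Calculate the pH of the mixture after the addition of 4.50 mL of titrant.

Initial n(HC3H5O3) = 0.1582 x 0.03548 = 0.005613 mol.
n(LiOH) added = 0.3094 x 0.004500 = 0.001392 mol, converting that many moles of HC3H5O3 to C3H5O3-.
Remaining n(HC3H5O3) = 0.004221 mol; n(C3H5O3-) = 0.001392 mol.
By Henderson-Hasselbalch, pH = pKa + log([A^-]/[HA]) = 3.85 + log(0.001392/0.004221) = 3.85 + (-0.48) = 3.37.

3.37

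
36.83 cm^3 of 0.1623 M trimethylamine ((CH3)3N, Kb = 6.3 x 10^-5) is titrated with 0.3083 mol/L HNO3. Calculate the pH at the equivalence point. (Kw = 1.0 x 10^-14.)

5.39

n((CH3)3N) = 0.1623 x 0.03683 = 0.005978 mol; V(HNO3) at equivalence = 0.005978/0.3083 = 0.01939 L.
At equivalence the base is fully converted to (CH3)3NH+; total volume = 0.05622 L, so [(CH3)3NH+] = 0.005978/0.05622 = 0.1063 M.
Ka((CH3)3NH+) = Kw/Kb = 1.0e-14 / 6.3 x 10^-5 = 1.59e-10.
[H^+] = sqrt(Ka x [(CH3)3NH+]) = sqrt(1.59e-10 x 0.1063) = 4.11e-6 M.
pH = -log(4.11e-6) = 5.39.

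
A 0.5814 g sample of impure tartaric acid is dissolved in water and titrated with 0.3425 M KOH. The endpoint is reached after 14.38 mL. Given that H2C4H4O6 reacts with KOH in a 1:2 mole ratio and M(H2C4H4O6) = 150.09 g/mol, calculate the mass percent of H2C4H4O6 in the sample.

63.6%

n(KOH) = 0.3425 x 0.01438 = 0.004925 mol.
n(H2C4H4O6) = 0.004925 / 2 = 0.002463 mol.
mass of H2C4H4O6 = 0.002463 x 150.09 = 0.3696 g.
% purity = 0.3696 / 0.5814 x 100 = 63.6%.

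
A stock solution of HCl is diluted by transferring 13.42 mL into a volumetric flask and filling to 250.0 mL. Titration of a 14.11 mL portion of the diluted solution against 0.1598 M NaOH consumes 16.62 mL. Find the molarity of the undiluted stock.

3.51 M

n(NaOH) = 0.1598 x 0.01662 = 0.002656 mol.
n(HCl) in the aliquot = 0.002656 mol.
[diluted HCl] = 0.002656 / 0.01411 = 0.1882 M.
Dilution factor = 250.0/13.42 = 18.63, so [stock] = 0.1882 x 18.63 = 3.51 M.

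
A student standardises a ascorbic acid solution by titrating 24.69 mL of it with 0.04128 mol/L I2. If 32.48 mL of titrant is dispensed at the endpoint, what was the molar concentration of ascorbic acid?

n(I2) = 0.04128 x 0.03248 = 0.001341 mol.
From the balanced equation, 1 mol I2 reacts with 1 mol ascorbic acid, so n(ascorbic acid) = 0.001341 x 1/1 = 0.001341 mol.
[ascorbic acid] = 0.001341 / 0.02469 L = 0.0543 M.

0.0543 M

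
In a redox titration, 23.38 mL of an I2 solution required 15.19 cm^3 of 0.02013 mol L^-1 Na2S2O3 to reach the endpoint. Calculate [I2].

n(Na2S2O3) = 0.02013 x 0.01519 = 0.0003058 mol.
From the balanced equation, 2 mol Na2S2O3 reacts with 1 mol I2, so n(I2) = 0.0003058 x 1/2 = 0.0001529 mol.
[I2] = 0.0001529 / 0.02338 L = 0.00654 M.

0.00654 M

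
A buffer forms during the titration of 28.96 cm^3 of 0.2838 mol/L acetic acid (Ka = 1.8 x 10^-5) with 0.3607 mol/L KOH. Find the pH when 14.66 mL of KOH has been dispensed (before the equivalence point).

Initial n(CH3COOH) = 0.2838 x 0.02896 = 0.008219 mol.
n(KOH) added = 0.3607 x 0.01466 = 0.005288 mol, converting that many moles of CH3COOH to CH3COO-.
Remaining n(CH3COOH) = 0.002931 mol; n(CH3COO-) = 0.005288 mol.
By Henderson-Hasselbalch, pH = pKa + log([A^-]/[HA]) = 4.74 + log(0.005288/0.002931) = 4.74 + (+0.26) = 5.00.

5.00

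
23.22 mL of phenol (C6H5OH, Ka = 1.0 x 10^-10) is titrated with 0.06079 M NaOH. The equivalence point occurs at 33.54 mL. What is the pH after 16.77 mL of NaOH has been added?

10.00

16.77 mL is exactly half the equivalence volume (33.54/2), i.e. the half-equivalence point.
There, n(HA) = n(A^-), so pH = pKa = -log(1.0 x 10^-10) = 10.00.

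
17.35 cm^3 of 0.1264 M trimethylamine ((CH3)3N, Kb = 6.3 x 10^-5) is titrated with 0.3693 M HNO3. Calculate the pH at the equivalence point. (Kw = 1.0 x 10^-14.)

5.41

n((CH3)3N) = 0.1264 x 0.01735 = 0.002193 mol; V(HNO3) at equivalence = 0.002193/0.3693 = 0.005938 L.
At equivalence the base is fully converted to (CH3)3NH+; total volume = 0.02329 L, so [(CH3)3NH+] = 0.002193/0.02329 = 0.09417 M.
Ka((CH3)3NH+) = Kw/Kb = 1.0e-14 / 6.3 x 10^-5 = 1.59e-10.
[H^+] = sqrt(Ka x [(CH3)3NH+]) = sqrt(1.59e-10 x 0.09417) = 3.87e-6 M.
pH = -log(3.87e-6) = 5.41.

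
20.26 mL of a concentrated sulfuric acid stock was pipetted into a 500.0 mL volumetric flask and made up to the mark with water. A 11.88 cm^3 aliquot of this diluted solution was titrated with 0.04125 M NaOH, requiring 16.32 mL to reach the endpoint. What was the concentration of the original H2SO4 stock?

n(NaOH) = 0.04125 x 0.01632 = 0.0006732 mol.
n(H2SO4) in the aliquot = 0.0006732 x 1/2 = 0.0003366 mol.
[diluted H2SO4] = 0.0003366 / 0.01188 = 0.02833 M.
Dilution factor = 500.0/20.26 = 24.68, so [stock] = 0.02833 x 24.68 = 0.699 M.

0.699 M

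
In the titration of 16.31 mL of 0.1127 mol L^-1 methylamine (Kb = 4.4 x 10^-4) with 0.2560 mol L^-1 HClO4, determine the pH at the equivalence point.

n(CH3NH2) = 0.1127 x 0.01631 = 0.001838 mol; V(HClO4) at equivalence = 0.001838/0.2560 = 0.007180 L.
At equivalence the base is fully converted to CH3NH3+; total volume = 0.02349 L, so [CH3NH3+] = 0.001838/0.02349 = 0.07825 M.
Ka(CH3NH3+) = Kw/Kb = 1.0e-14 / 4.4 x 10^-4 = 2.27e-11.
[H^+] = sqrt(Ka x [CH3NH3+]) = sqrt(2.27e-11 x 0.07825) = 1.33e-6 M.
pH = -log(1.33e-6) = 5.87.

5.87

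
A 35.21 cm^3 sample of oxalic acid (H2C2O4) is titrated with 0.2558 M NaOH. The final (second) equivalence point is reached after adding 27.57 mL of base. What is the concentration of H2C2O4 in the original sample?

n(NaOH) = 0.2558 x 0.02757 = 0.007052 mol.
At the final (second) equivalence point, 2 mol OH^- react per mol H2C2O4, so n(H2C2O4) = 0.007052 / 2 = 0.003526 mol.
[H2C2O4] = 0.003526 / 0.03521 L = 0.100 M.

0.100 M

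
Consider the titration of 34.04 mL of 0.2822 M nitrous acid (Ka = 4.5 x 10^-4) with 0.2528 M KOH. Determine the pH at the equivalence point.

n(HNO2) = 0.2822 x 0.03404 = 0.009606 mol; V(KOH) at equivalence = 0.009606/0.2528 = 0.03800 L.
At equivalence all the acid is converted to NO2-; total volume = 0.03404 + 0.03800 = 0.07204 L, so [NO2-] = 0.009606/0.07204 = 0.1333 M.
Kb = Kw/Ka = 1.0e-14 / 4.5 x 10^-4 = 2.22e-11.
[OH^-] = sqrt(Kb x [NO2-]) = sqrt(2.22e-11 x 0.1333) = 1.72e-6 M.
pOH = 5.76, so pH = 14.00 - 5.76 = 8.24.

8.24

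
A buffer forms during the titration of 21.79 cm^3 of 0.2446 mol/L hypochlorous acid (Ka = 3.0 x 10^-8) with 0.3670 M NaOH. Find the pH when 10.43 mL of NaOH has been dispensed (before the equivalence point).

Initial n(HClO) = 0.2446 x 0.02179 = 0.005330 mol.
n(NaOH) added = 0.3670 x 0.01043 = 0.003828 mol, converting that many moles of HClO to ClO-.
Remaining n(HClO) = 0.001502 mol; n(ClO-) = 0.003828 mol.
By Henderson-Hasselbalch, pH = pKa + log([A^-]/[HA]) = 7.52 + log(0.003828/0.001502) = 7.52 + (+0.41) = 7.93.

7.93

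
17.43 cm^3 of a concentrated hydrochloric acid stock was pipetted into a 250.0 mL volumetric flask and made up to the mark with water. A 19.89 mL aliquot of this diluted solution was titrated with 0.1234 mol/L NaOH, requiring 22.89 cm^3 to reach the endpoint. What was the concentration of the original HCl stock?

2.04 M

n(NaOH) = 0.1234 x 0.02289 = 0.002825 mol.
n(HCl) in the aliquot = 0.002825 mol.
[diluted HCl] = 0.002825 / 0.01989 = 0.1420 M.
Dilution factor = 250.0/17.43 = 14.34, so [stock] = 0.1420 x 14.34 = 2.04 M.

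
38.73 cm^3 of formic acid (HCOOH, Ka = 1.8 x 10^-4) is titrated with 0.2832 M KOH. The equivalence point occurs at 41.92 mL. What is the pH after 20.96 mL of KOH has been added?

20.96 mL is exactly half the equivalence volume (41.92/2), i.e. the half-equivalence point.
There, n(HA) = n(A^-), so pH = pKa = -log(1.8 x 10^-4) = 3.74.

3.74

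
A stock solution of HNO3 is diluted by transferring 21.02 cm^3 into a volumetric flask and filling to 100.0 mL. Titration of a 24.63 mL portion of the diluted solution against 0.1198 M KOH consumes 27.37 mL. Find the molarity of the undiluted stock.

n(KOH) = 0.1198 x 0.02737 = 0.003279 mol.
n(HNO3) in the aliquot = 0.003279 mol.
[diluted HNO3] = 0.003279 / 0.02463 = 0.1331 M.
Dilution factor = 100.0/21.02 = 4.757, so [stock] = 0.1331 x 4.757 = 0.633 M.

0.633 M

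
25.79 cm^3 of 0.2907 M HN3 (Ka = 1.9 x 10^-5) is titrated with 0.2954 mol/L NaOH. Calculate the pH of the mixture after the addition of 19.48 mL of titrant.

5.24

Initial n(HN3) = 0.2907 x 0.02579 = 0.007497 mol.
n(NaOH) added = 0.2954 x 0.01948 = 0.005754 mol, converting that many moles of HN3 to N3-.
Remaining n(HN3) = 0.001743 mol; n(N3-) = 0.005754 mol.
By Henderson-Hasselbalch, pH = pKa + log([A^-]/[HA]) = 4.72 + log(0.005754/0.001743) = 4.72 + (+0.52) = 5.24.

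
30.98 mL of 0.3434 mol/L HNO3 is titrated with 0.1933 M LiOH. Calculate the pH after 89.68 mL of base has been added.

12.74

n(acid) = 0.3434 x 0.03098 = 0.01064 mol; n(LiOH) added = 0.1933 x 0.08968 = 0.01734 mol.
Base is in excess by 0.01734 - 0.01064 = 0.006697 mol in a total volume of 0.1207 L.
[OH^-] = 0.006697/0.1207 = 0.05550 M, so pOH = 1.26 and pH = 14.00 - 1.26 = 12.74.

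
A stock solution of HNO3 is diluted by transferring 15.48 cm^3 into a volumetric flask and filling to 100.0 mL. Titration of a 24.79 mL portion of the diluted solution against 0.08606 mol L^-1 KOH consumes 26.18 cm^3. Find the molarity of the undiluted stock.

n(KOH) = 0.08606 x 0.02618 = 0.002253 mol.
n(HNO3) in the aliquot = 0.002253 mol.
[diluted HNO3] = 0.002253 / 0.02479 = 0.09089 M.
Dilution factor = 100.0/15.48 = 6.460, so [stock] = 0.09089 x 6.460 = 0.587 M.

0.587 M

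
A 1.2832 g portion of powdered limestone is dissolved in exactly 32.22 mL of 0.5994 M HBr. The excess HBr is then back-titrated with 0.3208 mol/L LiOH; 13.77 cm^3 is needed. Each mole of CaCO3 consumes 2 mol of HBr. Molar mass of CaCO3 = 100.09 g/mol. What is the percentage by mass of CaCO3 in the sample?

58.1%

Total n(HBr) added = 0.5994 x 0.03222 = 0.01931 mol.
n(LiOH) used = 0.3208 x 0.01377 = 0.004417 mol, which equals the excess n(HBr).
So n(HBr) consumed by the sample = 0.01931 - 0.004417 = 0.01490 mol.
n(CaCO3) = 0.01490 / 2 = 0.007448 mol.
mass CaCO3 = 0.007448 x 100.09 = 0.7454 g, so %CaCO3 = 0.7454/1.2832 x 100 = 58.1%.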